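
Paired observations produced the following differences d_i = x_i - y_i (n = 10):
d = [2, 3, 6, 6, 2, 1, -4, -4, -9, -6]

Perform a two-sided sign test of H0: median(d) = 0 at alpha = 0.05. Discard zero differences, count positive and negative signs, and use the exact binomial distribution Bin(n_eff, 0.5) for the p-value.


Step 1: Discard zero differences. Original n = 10; n_eff = number of nonzero differences = 10.
Nonzero differences (with sign): +2, +3, +6, +6, +2, +1, -4, -4, -9, -6
Step 2: Count signs: positive = 6, negative = 4.
Step 3: Under H0: P(positive) = 0.5, so the number of positives S ~ Bin(10, 0.5).
Step 4: Two-sided exact p-value = sum of Bin(10,0.5) probabilities at or below the observed probability = 0.753906.
Step 5: alpha = 0.05. fail to reject H0.

n_eff = 10, pos = 6, neg = 4, p = 0.753906, fail to reject H0.


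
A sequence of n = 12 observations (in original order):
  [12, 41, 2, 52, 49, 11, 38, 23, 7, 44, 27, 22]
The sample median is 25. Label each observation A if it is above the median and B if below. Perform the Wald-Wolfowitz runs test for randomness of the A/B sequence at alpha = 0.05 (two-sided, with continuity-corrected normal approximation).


Step 1: Compute median = 25; label A = above, B = below.
Labels in order: BABAABABBAAB  (n_A = 6, n_B = 6)
Step 2: Count runs R = 9.
Step 3: Under H0 (random ordering), E[R] = 2*n_A*n_B/(n_A+n_B) + 1 = 2*6*6/12 + 1 = 7.0000.
        Var[R] = 2*n_A*n_B*(2*n_A*n_B - n_A - n_B) / ((n_A+n_B)^2 * (n_A+n_B-1)) = 4320/1584 = 2.7273.
        SD[R] = 1.6514.
Step 4: Continuity-corrected z = (R - 0.5 - E[R]) / SD[R] = (9 - 0.5 - 7.0000) / 1.6514 = 0.9083.
Step 5: Two-sided p-value via normal approximation = 2*(1 - Phi(|z|)) = 0.363722.
Step 6: alpha = 0.05. fail to reject H0.

R = 9, z = 0.9083, p = 0.363722, fail to reject H0.


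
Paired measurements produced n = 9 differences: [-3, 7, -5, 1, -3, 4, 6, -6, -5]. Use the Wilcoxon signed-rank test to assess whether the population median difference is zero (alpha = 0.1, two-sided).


Step 1: Drop any zero differences (none here) and take |d_i|.
|d| = [3, 7, 5, 1, 3, 4, 6, 6, 5]
Step 2: Midrank |d_i| (ties get averaged ranks).
ranks: |3|->2.5, |7|->9, |5|->5.5, |1|->1, |3|->2.5, |4|->4, |6|->7.5, |6|->7.5, |5|->5.5
Step 3: Attach original signs; sum ranks with positive sign and with negative sign.
W+ = 9 + 1 + 4 + 7.5 = 21.5
W- = 2.5 + 5.5 + 2.5 + 7.5 + 5.5 = 23.5
(Check: W+ + W- = 45 should equal n(n+1)/2 = 45.)
Step 4: Test statistic W = min(W+, W-) = 21.5.
Step 5: Ties in |d|, so use the tie-corrected normal approximation.
        E[W] = n(n+1)/4 = 9*10/4 = 22.5.
        Tie groups: |d|=3 (t=2), |d|=5 (t=2), |d|=6 (t=2); sum(t^3 - t) = 18.
        Var[W] = n(n+1)(2n+1)/24 - sum(t^3-t)/48 = 1710/24 - 18/48 = 70.875.
        z = (W - E[W]) / sqrt(Var[W]) = (21.5 - 22.5) / 8.4187 = -0.1188.
        Two-sided p = 2*Phi(z) = 0.905447.
Step 6: alpha = 0.1. fail to reject H0.

W+ = 21.5, W- = 23.5, W = min = 21.5, p = 0.905447, fail to reject H0.


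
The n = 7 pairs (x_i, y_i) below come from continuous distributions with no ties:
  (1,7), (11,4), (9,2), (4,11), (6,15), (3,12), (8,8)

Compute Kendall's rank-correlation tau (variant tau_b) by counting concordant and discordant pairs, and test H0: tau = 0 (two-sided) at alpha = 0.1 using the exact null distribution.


Step 1: Enumerate the 21 unordered pairs (i,j) with i<j and classify each by sign(x_j-x_i) * sign(y_j-y_i).
  (1,2):dx=+10,dy=-3->D; (1,3):dx=+8,dy=-5->D; (1,4):dx=+3,dy=+4->C; (1,5):dx=+5,dy=+8->C
  (1,6):dx=+2,dy=+5->C; (1,7):dx=+7,dy=+1->C; (2,3):dx=-2,dy=-2->C; (2,4):dx=-7,dy=+7->D
  (2,5):dx=-5,dy=+11->D; (2,6):dx=-8,dy=+8->D; (2,7):dx=-3,dy=+4->D; (3,4):dx=-5,dy=+9->D
  (3,5):dx=-3,dy=+13->D; (3,6):dx=-6,dy=+10->D; (3,7):dx=-1,dy=+6->D; (4,5):dx=+2,dy=+4->C
  (4,6):dx=-1,dy=+1->D; (4,7):dx=+4,dy=-3->D; (5,6):dx=-3,dy=-3->C; (5,7):dx=+2,dy=-7->D
  (6,7):dx=+5,dy=-4->D
Step 2: C = 7, D = 14, total pairs = 21.
Step 3: tau = (C - D)/(n(n-1)/2) = (7 - 14)/21 = -0.333333.
Step 4: Exact two-sided p-value (enumerate n! = 5040 permutations of y under H0): p = 0.381349.
Step 5: alpha = 0.1. fail to reject H0.

tau_b = -0.3333 (C=7, D=14), p = 0.381349, fail to reject H0.


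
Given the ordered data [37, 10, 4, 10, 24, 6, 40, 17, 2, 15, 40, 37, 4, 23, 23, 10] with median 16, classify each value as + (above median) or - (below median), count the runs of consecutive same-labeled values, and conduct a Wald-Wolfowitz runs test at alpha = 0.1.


Step 1: Compute median = 16; label A = above, B = below.
Labels in order: ABBBABAABBAABAAB  (n_A = 8, n_B = 8)
Step 2: Count runs R = 10.
Step 3: Under H0 (random ordering), E[R] = 2*n_A*n_B/(n_A+n_B) + 1 = 2*8*8/16 + 1 = 9.0000.
        Var[R] = 2*n_A*n_B*(2*n_A*n_B - n_A - n_B) / ((n_A+n_B)^2 * (n_A+n_B-1)) = 14336/3840 = 3.7333.
        SD[R] = 1.9322.
Step 4: Continuity-corrected z = (R - 0.5 - E[R]) / SD[R] = (10 - 0.5 - 9.0000) / 1.9322 = 0.2588.
Step 5: Two-sided p-value via normal approximation = 2*(1 - Phi(|z|)) = 0.795809.
Step 6: alpha = 0.1. fail to reject H0.

R = 10, z = 0.2588, p = 0.795809, fail to reject H0.


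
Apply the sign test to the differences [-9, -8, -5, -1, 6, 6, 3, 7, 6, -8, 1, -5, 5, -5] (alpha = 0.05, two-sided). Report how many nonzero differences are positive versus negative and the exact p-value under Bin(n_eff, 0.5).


Step 1: Discard zero differences. Original n = 14; n_eff = number of nonzero differences = 14.
Nonzero differences (with sign): -9, -8, -5, -1, +6, +6, +3, +7, +6, -8, +1, -5, +5, -5
Step 2: Count signs: positive = 7, negative = 7.
Step 3: Under H0: P(positive) = 0.5, so the number of positives S ~ Bin(14, 0.5).
Step 4: Two-sided exact p-value = sum of Bin(14,0.5) probabilities at or below the observed probability = 1.000000.
Step 5: alpha = 0.05. fail to reject H0.

n_eff = 14, pos = 7, neg = 7, p = 1.000000, fail to reject H0.


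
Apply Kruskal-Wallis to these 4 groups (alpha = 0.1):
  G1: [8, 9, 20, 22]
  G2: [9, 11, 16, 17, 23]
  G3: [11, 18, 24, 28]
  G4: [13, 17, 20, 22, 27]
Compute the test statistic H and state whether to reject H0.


Step 1: Combine all N = 18 observations and assign midranks.
sorted (value, group, rank): (8,G1,1), (9,G1,2.5), (9,G2,2.5), (11,G2,4.5), (11,G3,4.5), (13,G4,6), (16,G2,7), (17,G2,8.5), (17,G4,8.5), (18,G3,10), (20,G1,11.5), (20,G4,11.5), (22,G1,13.5), (22,G4,13.5), (23,G2,15), (24,G3,16), (27,G4,17), (28,G3,18)
Step 2: Sum ranks within each group.
R_1 = 28.5 (n_1 = 4)
R_2 = 37.5 (n_2 = 5)
R_3 = 48.5 (n_3 = 4)
R_4 = 56.5 (n_4 = 5)
Step 3: H = 12/(N(N+1)) * sum(R_i^2/n_i) - 3(N+1)
     = 12/(18*19) * (28.5^2/4 + 37.5^2/5 + 48.5^2/4 + 56.5^2/5) - 3*19
     = 0.035088 * 1710.83 - 57
     = 3.028947.
Step 4: Ties present; correction factor C = 1 - 30/(18^3 - 18) = 0.994840. Corrected H = 3.028947 / 0.994840 = 3.044658.
Step 5: Under H0, H ~ chi^2(3); p-value = 0.384791.
Step 6: alpha = 0.1. fail to reject H0.

H = 3.0447, df = 3, p = 0.384791, fail to reject H0.


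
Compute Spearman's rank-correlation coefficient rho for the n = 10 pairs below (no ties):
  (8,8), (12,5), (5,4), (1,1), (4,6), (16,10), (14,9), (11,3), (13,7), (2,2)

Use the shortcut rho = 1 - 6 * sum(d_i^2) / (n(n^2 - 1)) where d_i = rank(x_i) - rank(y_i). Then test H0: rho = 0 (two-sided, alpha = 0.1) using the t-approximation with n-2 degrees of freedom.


Step 1: Rank x and y separately (midranks; no ties here).
rank(x): 8->5, 12->7, 5->4, 1->1, 4->3, 16->10, 14->9, 11->6, 13->8, 2->2
rank(y): 8->8, 5->5, 4->4, 1->1, 6->6, 10->10, 9->9, 3->3, 7->7, 2->2
Step 2: d_i = R_x(i) - R_y(i); compute d_i^2.
  (5-8)^2=9, (7-5)^2=4, (4-4)^2=0, (1-1)^2=0, (3-6)^2=9, (10-10)^2=0, (9-9)^2=0, (6-3)^2=9, (8-7)^2=1, (2-2)^2=0
sum(d^2) = 32.
Step 3: rho = 1 - 6*32 / (10*(10^2 - 1)) = 1 - 192/990 = 0.806061.
Step 4: Under H0, t = rho * sqrt((n-2)/(1-rho^2)) = 3.8522 ~ t(8).
Step 5: Two-sided p-value from the t-distribution with 8 df = 0.004862.
Step 6: alpha = 0.1. reject H0.

rho = 0.8061, p = 0.004862, reject H0 at alpha = 0.1.


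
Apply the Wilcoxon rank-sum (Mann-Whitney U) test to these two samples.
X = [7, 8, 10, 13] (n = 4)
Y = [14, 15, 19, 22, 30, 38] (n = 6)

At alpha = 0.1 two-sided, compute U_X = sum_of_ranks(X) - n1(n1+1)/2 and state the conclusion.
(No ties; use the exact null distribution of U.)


Step 1: Combine and sort all 10 observations; assign midranks.
sorted (value, group): (7,X), (8,X), (10,X), (13,X), (14,Y), (15,Y), (19,Y), (22,Y), (30,Y), (38,Y)
ranks: 7->1, 8->2, 10->3, 13->4, 14->5, 15->6, 19->7, 22->8, 30->9, 38->10
Step 2: Rank sum for X: R1 = 1 + 2 + 3 + 4 = 10.
Step 3: U_X = R1 - n1(n1+1)/2 = 10 - 4*5/2 = 10 - 10 = 0.
       U_Y = n1*n2 - U_X = 24 - 0 = 24.
Step 4: No ties, so the exact null distribution of U (based on enumerating the C(10,4) = 210 equally likely rank assignments) gives the two-sided p-value.
Step 5: p-value = 0.009524; compare to alpha = 0.1. reject H0.

U_X = 0, p = 0.009524, reject H0 at alpha = 0.1.


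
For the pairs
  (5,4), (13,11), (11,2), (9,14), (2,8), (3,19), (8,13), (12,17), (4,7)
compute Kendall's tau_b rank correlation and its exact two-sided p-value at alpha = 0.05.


Step 1: Enumerate the 36 unordered pairs (i,j) with i<j and classify each by sign(x_j-x_i) * sign(y_j-y_i).
  (1,2):dx=+8,dy=+7->C; (1,3):dx=+6,dy=-2->D; (1,4):dx=+4,dy=+10->C; (1,5):dx=-3,dy=+4->D
  (1,6):dx=-2,dy=+15->D; (1,7):dx=+3,dy=+9->C; (1,8):dx=+7,dy=+13->C; (1,9):dx=-1,dy=+3->D
  (2,3):dx=-2,dy=-9->C; (2,4):dx=-4,dy=+3->D; (2,5):dx=-11,dy=-3->C; (2,6):dx=-10,dy=+8->D
  (2,7):dx=-5,dy=+2->D; (2,8):dx=-1,dy=+6->D; (2,9):dx=-9,dy=-4->C; (3,4):dx=-2,dy=+12->D
  (3,5):dx=-9,dy=+6->D; (3,6):dx=-8,dy=+17->D; (3,7):dx=-3,dy=+11->D; (3,8):dx=+1,dy=+15->C
  (3,9):dx=-7,dy=+5->D; (4,5):dx=-7,dy=-6->C; (4,6):dx=-6,dy=+5->D; (4,7):dx=-1,dy=-1->C
  (4,8):dx=+3,dy=+3->C; (4,9):dx=-5,dy=-7->C; (5,6):dx=+1,dy=+11->C; (5,7):dx=+6,dy=+5->C
  (5,8):dx=+10,dy=+9->C; (5,9):dx=+2,dy=-1->D; (6,7):dx=+5,dy=-6->D; (6,8):dx=+9,dy=-2->D
  (6,9):dx=+1,dy=-12->D; (7,8):dx=+4,dy=+4->C; (7,9):dx=-4,dy=-6->C; (8,9):dx=-8,dy=-10->C
Step 2: C = 18, D = 18, total pairs = 36.
Step 3: tau = (C - D)/(n(n-1)/2) = (18 - 18)/36 = 0.000000.
Step 4: Exact two-sided p-value (enumerate n! = 362880 permutations of y under H0): p = 1.000000.
Step 5: alpha = 0.05. fail to reject H0.

tau_b = 0.0000 (C=18, D=18), p = 1.000000, fail to reject H0.


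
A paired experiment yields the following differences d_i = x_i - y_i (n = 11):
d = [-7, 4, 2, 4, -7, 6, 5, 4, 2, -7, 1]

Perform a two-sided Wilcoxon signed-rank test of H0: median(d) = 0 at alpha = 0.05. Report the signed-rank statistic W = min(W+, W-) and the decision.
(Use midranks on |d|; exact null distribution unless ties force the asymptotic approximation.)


Step 1: Drop any zero differences (none here) and take |d_i|.
|d| = [7, 4, 2, 4, 7, 6, 5, 4, 2, 7, 1]
Step 2: Midrank |d_i| (ties get averaged ranks).
ranks: |7|->10, |4|->5, |2|->2.5, |4|->5, |7|->10, |6|->8, |5|->7, |4|->5, |2|->2.5, |7|->10, |1|->1
Step 3: Attach original signs; sum ranks with positive sign and with negative sign.
W+ = 5 + 2.5 + 5 + 8 + 7 + 5 + 2.5 + 1 = 36
W- = 10 + 10 + 10 = 30
(Check: W+ + W- = 66 should equal n(n+1)/2 = 66.)
Step 4: Test statistic W = min(W+, W-) = 30.
Step 5: Ties in |d|, so use the tie-corrected normal approximation.
        E[W] = n(n+1)/4 = 11*12/4 = 33.
        Tie groups: |d|=2 (t=2), |d|=4 (t=3), |d|=7 (t=3); sum(t^3 - t) = 54.
        Var[W] = n(n+1)(2n+1)/24 - sum(t^3-t)/48 = 3036/24 - 54/48 = 125.375.
        z = (W - E[W]) / sqrt(Var[W]) = (30 - 33) / 11.1971 = -0.2679.
        Two-sided p = 2*Phi(z) = 0.788756.
Step 6: alpha = 0.05. fail to reject H0.

W+ = 36, W- = 30, W = min = 30, p = 0.788756, fail to reject H0.


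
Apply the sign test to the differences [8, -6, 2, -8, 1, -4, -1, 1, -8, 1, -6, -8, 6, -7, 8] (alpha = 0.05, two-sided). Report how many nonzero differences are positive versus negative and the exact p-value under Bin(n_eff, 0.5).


Step 1: Discard zero differences. Original n = 15; n_eff = number of nonzero differences = 15.
Nonzero differences (with sign): +8, -6, +2, -8, +1, -4, -1, +1, -8, +1, -6, -8, +6, -7, +8
Step 2: Count signs: positive = 7, negative = 8.
Step 3: Under H0: P(positive) = 0.5, so the number of positives S ~ Bin(15, 0.5).
Step 4: Two-sided exact p-value = sum of Bin(15,0.5) probabilities at or below the observed probability = 1.000000.
Step 5: alpha = 0.05. fail to reject H0.

n_eff = 15, pos = 7, neg = 8, p = 1.000000, fail to reject H0.


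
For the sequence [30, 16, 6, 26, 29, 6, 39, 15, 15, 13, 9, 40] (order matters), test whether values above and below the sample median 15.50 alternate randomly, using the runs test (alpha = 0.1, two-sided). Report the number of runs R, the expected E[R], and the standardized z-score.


Step 1: Compute median = 15.50; label A = above, B = below.
Labels in order: AABAABABBBBA  (n_A = 6, n_B = 6)
Step 2: Count runs R = 7.
Step 3: Under H0 (random ordering), E[R] = 2*n_A*n_B/(n_A+n_B) + 1 = 2*6*6/12 + 1 = 7.0000.
        Var[R] = 2*n_A*n_B*(2*n_A*n_B - n_A - n_B) / ((n_A+n_B)^2 * (n_A+n_B-1)) = 4320/1584 = 2.7273.
        SD[R] = 1.6514.
Step 4: R = E[R], so z = 0 with no continuity correction.
Step 5: Two-sided p-value via normal approximation = 2*(1 - Phi(|z|)) = 1.000000.
Step 6: alpha = 0.1. fail to reject H0.

R = 7, z = 0.0000, p = 1.000000, fail to reject H0.


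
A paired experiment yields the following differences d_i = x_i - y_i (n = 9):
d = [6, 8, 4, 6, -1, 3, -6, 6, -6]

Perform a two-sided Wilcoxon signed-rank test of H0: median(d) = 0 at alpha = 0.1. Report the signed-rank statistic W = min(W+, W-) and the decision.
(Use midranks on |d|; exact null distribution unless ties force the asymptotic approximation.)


Step 1: Drop any zero differences (none here) and take |d_i|.
|d| = [6, 8, 4, 6, 1, 3, 6, 6, 6]
Step 2: Midrank |d_i| (ties get averaged ranks).
ranks: |6|->6, |8|->9, |4|->3, |6|->6, |1|->1, |3|->2, |6|->6, |6|->6, |6|->6
Step 3: Attach original signs; sum ranks with positive sign and with negative sign.
W+ = 6 + 9 + 3 + 6 + 2 + 6 = 32
W- = 1 + 6 + 6 = 13
(Check: W+ + W- = 45 should equal n(n+1)/2 = 45.)
Step 4: Test statistic W = min(W+, W-) = 13.
Step 5: Ties in |d|, so use the tie-corrected normal approximation.
        E[W] = n(n+1)/4 = 9*10/4 = 22.5.
        Tie groups: |d|=6 (t=5); sum(t^3 - t) = 120.
        Var[W] = n(n+1)(2n+1)/24 - sum(t^3-t)/48 = 1710/24 - 120/48 = 68.75.
        z = (W - E[W]) / sqrt(Var[W]) = (13 - 22.5) / 8.2916 = -1.1457.
        Two-sided p = 2*Phi(z) = 0.251901.
Step 6: alpha = 0.1. fail to reject H0.

W+ = 32, W- = 13, W = min = 13, p = 0.251901, fail to reject H0.


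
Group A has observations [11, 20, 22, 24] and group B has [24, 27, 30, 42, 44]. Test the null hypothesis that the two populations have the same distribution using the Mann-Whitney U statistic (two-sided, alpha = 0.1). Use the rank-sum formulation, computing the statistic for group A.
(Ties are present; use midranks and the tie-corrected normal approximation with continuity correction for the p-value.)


Step 1: Combine and sort all 9 observations; assign midranks.
sorted (value, group): (11,X), (20,X), (22,X), (24,X), (24,Y), (27,Y), (30,Y), (42,Y), (44,Y)
ranks: 11->1, 20->2, 22->3, 24->4.5, 24->4.5, 27->6, 30->7, 42->8, 44->9
Step 2: Rank sum for X: R1 = 1 + 2 + 3 + 4.5 = 10.5.
Step 3: U_X = R1 - n1(n1+1)/2 = 10.5 - 4*5/2 = 10.5 - 10 = 0.5.
       U_Y = n1*n2 - U_X = 20 - 0.5 = 19.5.
Step 4: Ties are present, so use the tie-corrected normal approximation (with continuity correction) for the p-value.
Step 5: p-value = 0.026844; compare to alpha = 0.1. reject H0.

U_X = 0.5, p = 0.026844, reject H0 at alpha = 0.1.


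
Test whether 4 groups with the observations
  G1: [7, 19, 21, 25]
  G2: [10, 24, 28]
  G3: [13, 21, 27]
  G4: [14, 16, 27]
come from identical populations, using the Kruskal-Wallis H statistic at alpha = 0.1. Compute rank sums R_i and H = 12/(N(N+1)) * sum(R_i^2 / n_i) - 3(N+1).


Step 1: Combine all N = 13 observations and assign midranks.
sorted (value, group, rank): (7,G1,1), (10,G2,2), (13,G3,3), (14,G4,4), (16,G4,5), (19,G1,6), (21,G1,7.5), (21,G3,7.5), (24,G2,9), (25,G1,10), (27,G3,11.5), (27,G4,11.5), (28,G2,13)
Step 2: Sum ranks within each group.
R_1 = 24.5 (n_1 = 4)
R_2 = 24 (n_2 = 3)
R_3 = 22 (n_3 = 3)
R_4 = 20.5 (n_4 = 3)
Step 3: H = 12/(N(N+1)) * sum(R_i^2/n_i) - 3(N+1)
     = 12/(13*14) * (24.5^2/4 + 24^2/3 + 22^2/3 + 20.5^2/3) - 3*14
     = 0.065934 * 643.479 - 42
     = 0.427198.
Step 4: Ties present; correction factor C = 1 - 12/(13^3 - 13) = 0.994505. Corrected H = 0.427198 / 0.994505 = 0.429558.
Step 5: Under H0, H ~ chi^2(3); p-value = 0.934071.
Step 6: alpha = 0.1. fail to reject H0.

H = 0.4296, df = 3, p = 0.934071, fail to reject H0.


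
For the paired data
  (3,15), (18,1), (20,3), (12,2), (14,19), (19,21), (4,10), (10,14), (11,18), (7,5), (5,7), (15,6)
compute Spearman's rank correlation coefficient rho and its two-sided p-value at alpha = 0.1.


Step 1: Rank x and y separately (midranks; no ties here).
rank(x): 3->1, 18->10, 20->12, 12->7, 14->8, 19->11, 4->2, 10->5, 11->6, 7->4, 5->3, 15->9
rank(y): 15->9, 1->1, 3->3, 2->2, 19->11, 21->12, 10->7, 14->8, 18->10, 5->4, 7->6, 6->5
Step 2: d_i = R_x(i) - R_y(i); compute d_i^2.
  (1-9)^2=64, (10-1)^2=81, (12-3)^2=81, (7-2)^2=25, (8-11)^2=9, (11-12)^2=1, (2-7)^2=25, (5-8)^2=9, (6-10)^2=16, (4-4)^2=0, (3-6)^2=9, (9-5)^2=16
sum(d^2) = 336.
Step 3: rho = 1 - 6*336 / (12*(12^2 - 1)) = 1 - 2016/1716 = -0.174825.
Step 4: Under H0, t = rho * sqrt((n-2)/(1-rho^2)) = -0.5615 ~ t(10).
Step 5: Two-sided p-value from the t-distribution with 10 df = 0.586824.
Step 6: alpha = 0.1. fail to reject H0.

rho = -0.1748, p = 0.586824, fail to reject H0 at alpha = 0.1.


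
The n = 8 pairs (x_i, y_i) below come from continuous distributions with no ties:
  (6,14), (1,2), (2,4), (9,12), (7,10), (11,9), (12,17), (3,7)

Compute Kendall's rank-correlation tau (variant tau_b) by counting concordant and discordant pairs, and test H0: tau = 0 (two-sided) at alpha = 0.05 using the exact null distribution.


Step 1: Enumerate the 28 unordered pairs (i,j) with i<j and classify each by sign(x_j-x_i) * sign(y_j-y_i).
  (1,2):dx=-5,dy=-12->C; (1,3):dx=-4,dy=-10->C; (1,4):dx=+3,dy=-2->D; (1,5):dx=+1,dy=-4->D
  (1,6):dx=+5,dy=-5->D; (1,7):dx=+6,dy=+3->C; (1,8):dx=-3,dy=-7->C; (2,3):dx=+1,dy=+2->C
  (2,4):dx=+8,dy=+10->C; (2,5):dx=+6,dy=+8->C; (2,6):dx=+10,dy=+7->C; (2,7):dx=+11,dy=+15->C
  (2,8):dx=+2,dy=+5->C; (3,4):dx=+7,dy=+8->C; (3,5):dx=+5,dy=+6->C; (3,6):dx=+9,dy=+5->C
  (3,7):dx=+10,dy=+13->C; (3,8):dx=+1,dy=+3->C; (4,5):dx=-2,dy=-2->C; (4,6):dx=+2,dy=-3->D
  (4,7):dx=+3,dy=+5->C; (4,8):dx=-6,dy=-5->C; (5,6):dx=+4,dy=-1->D; (5,7):dx=+5,dy=+7->C
  (5,8):dx=-4,dy=-3->C; (6,7):dx=+1,dy=+8->C; (6,8):dx=-8,dy=-2->C; (7,8):dx=-9,dy=-10->C
Step 2: C = 23, D = 5, total pairs = 28.
Step 3: tau = (C - D)/(n(n-1)/2) = (23 - 5)/28 = 0.642857.
Step 4: Exact two-sided p-value (enumerate n! = 40320 permutations of y under H0): p = 0.031151.
Step 5: alpha = 0.05. reject H0.

tau_b = 0.6429 (C=23, D=5), p = 0.031151, reject H0.


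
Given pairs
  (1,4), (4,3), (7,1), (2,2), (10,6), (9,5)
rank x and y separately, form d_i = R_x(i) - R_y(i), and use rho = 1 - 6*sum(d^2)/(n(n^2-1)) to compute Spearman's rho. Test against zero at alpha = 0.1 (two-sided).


Step 1: Rank x and y separately (midranks; no ties here).
rank(x): 1->1, 4->3, 7->4, 2->2, 10->6, 9->5
rank(y): 4->4, 3->3, 1->1, 2->2, 6->6, 5->5
Step 2: d_i = R_x(i) - R_y(i); compute d_i^2.
  (1-4)^2=9, (3-3)^2=0, (4-1)^2=9, (2-2)^2=0, (6-6)^2=0, (5-5)^2=0
sum(d^2) = 18.
Step 3: rho = 1 - 6*18 / (6*(6^2 - 1)) = 1 - 108/210 = 0.485714.
Step 4: Under H0, t = rho * sqrt((n-2)/(1-rho^2)) = 1.1113 ~ t(4).
Step 5: Two-sided p-value from the t-distribution with 4 df = 0.328723.
Step 6: alpha = 0.1. fail to reject H0.

rho = 0.4857, p = 0.328723, fail to reject H0 at alpha = 0.1.


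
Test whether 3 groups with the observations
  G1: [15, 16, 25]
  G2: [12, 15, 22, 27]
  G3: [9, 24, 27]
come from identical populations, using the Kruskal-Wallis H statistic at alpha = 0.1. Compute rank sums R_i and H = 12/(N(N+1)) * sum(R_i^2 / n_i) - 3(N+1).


Step 1: Combine all N = 10 observations and assign midranks.
sorted (value, group, rank): (9,G3,1), (12,G2,2), (15,G1,3.5), (15,G2,3.5), (16,G1,5), (22,G2,6), (24,G3,7), (25,G1,8), (27,G2,9.5), (27,G3,9.5)
Step 2: Sum ranks within each group.
R_1 = 16.5 (n_1 = 3)
R_2 = 21 (n_2 = 4)
R_3 = 17.5 (n_3 = 3)
Step 3: H = 12/(N(N+1)) * sum(R_i^2/n_i) - 3(N+1)
     = 12/(10*11) * (16.5^2/3 + 21^2/4 + 17.5^2/3) - 3*11
     = 0.109091 * 303.083 - 33
     = 0.063636.
Step 4: Ties present; correction factor C = 1 - 12/(10^3 - 10) = 0.987879. Corrected H = 0.063636 / 0.987879 = 0.064417.
Step 5: Under H0, H ~ chi^2(2); p-value = 0.968305.
Step 6: alpha = 0.1. fail to reject H0.

H = 0.0644, df = 2, p = 0.968305, fail to reject H0.


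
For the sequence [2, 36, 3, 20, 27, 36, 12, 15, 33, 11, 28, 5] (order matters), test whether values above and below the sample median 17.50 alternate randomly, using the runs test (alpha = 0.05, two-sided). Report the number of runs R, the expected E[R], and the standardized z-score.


Step 1: Compute median = 17.50; label A = above, B = below.
Labels in order: BABAAABBABAB  (n_A = 6, n_B = 6)
Step 2: Count runs R = 9.
Step 3: Under H0 (random ordering), E[R] = 2*n_A*n_B/(n_A+n_B) + 1 = 2*6*6/12 + 1 = 7.0000.
        Var[R] = 2*n_A*n_B*(2*n_A*n_B - n_A - n_B) / ((n_A+n_B)^2 * (n_A+n_B-1)) = 4320/1584 = 2.7273.
        SD[R] = 1.6514.
Step 4: Continuity-corrected z = (R - 0.5 - E[R]) / SD[R] = (9 - 0.5 - 7.0000) / 1.6514 = 0.9083.
Step 5: Two-sided p-value via normal approximation = 2*(1 - Phi(|z|)) = 0.363722.
Step 6: alpha = 0.05. fail to reject H0.

R = 9, z = 0.9083, p = 0.363722, fail to reject H0.


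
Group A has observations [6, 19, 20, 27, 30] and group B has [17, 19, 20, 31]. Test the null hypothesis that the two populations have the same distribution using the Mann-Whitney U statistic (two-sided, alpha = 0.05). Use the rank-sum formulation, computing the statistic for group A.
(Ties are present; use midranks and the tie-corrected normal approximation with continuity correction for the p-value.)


Step 1: Combine and sort all 9 observations; assign midranks.
sorted (value, group): (6,X), (17,Y), (19,X), (19,Y), (20,X), (20,Y), (27,X), (30,X), (31,Y)
ranks: 6->1, 17->2, 19->3.5, 19->3.5, 20->5.5, 20->5.5, 27->7, 30->8, 31->9
Step 2: Rank sum for X: R1 = 1 + 3.5 + 5.5 + 7 + 8 = 25.
Step 3: U_X = R1 - n1(n1+1)/2 = 25 - 5*6/2 = 25 - 15 = 10.
       U_Y = n1*n2 - U_X = 20 - 10 = 10.
Step 4: Ties are present, so use the tie-corrected normal approximation (with continuity correction) for the p-value.
Step 5: p-value = 1.000000; compare to alpha = 0.05. fail to reject H0.

U_X = 10, p = 1.000000, fail to reject H0 at alpha = 0.05.


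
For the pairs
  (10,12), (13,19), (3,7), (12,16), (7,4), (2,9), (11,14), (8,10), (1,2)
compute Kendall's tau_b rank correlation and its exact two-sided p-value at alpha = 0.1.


Step 1: Enumerate the 36 unordered pairs (i,j) with i<j and classify each by sign(x_j-x_i) * sign(y_j-y_i).
  (1,2):dx=+3,dy=+7->C; (1,3):dx=-7,dy=-5->C; (1,4):dx=+2,dy=+4->C; (1,5):dx=-3,dy=-8->C
  (1,6):dx=-8,dy=-3->C; (1,7):dx=+1,dy=+2->C; (1,8):dx=-2,dy=-2->C; (1,9):dx=-9,dy=-10->C
  (2,3):dx=-10,dy=-12->C; (2,4):dx=-1,dy=-3->C; (2,5):dx=-6,dy=-15->C; (2,6):dx=-11,dy=-10->C
  (2,7):dx=-2,dy=-5->C; (2,8):dx=-5,dy=-9->C; (2,9):dx=-12,dy=-17->C; (3,4):dx=+9,dy=+9->C
  (3,5):dx=+4,dy=-3->D; (3,6):dx=-1,dy=+2->D; (3,7):dx=+8,dy=+7->C; (3,8):dx=+5,dy=+3->C
  (3,9):dx=-2,dy=-5->C; (4,5):dx=-5,dy=-12->C; (4,6):dx=-10,dy=-7->C; (4,7):dx=-1,dy=-2->C
  (4,8):dx=-4,dy=-6->C; (4,9):dx=-11,dy=-14->C; (5,6):dx=-5,dy=+5->D; (5,7):dx=+4,dy=+10->C
  (5,8):dx=+1,dy=+6->C; (5,9):dx=-6,dy=-2->C; (6,7):dx=+9,dy=+5->C; (6,8):dx=+6,dy=+1->C
  (6,9):dx=-1,dy=-7->C; (7,8):dx=-3,dy=-4->C; (7,9):dx=-10,dy=-12->C; (8,9):dx=-7,dy=-8->C
Step 2: C = 33, D = 3, total pairs = 36.
Step 3: tau = (C - D)/(n(n-1)/2) = (33 - 3)/36 = 0.833333.
Step 4: Exact two-sided p-value (enumerate n! = 362880 permutations of y under H0): p = 0.000854.
Step 5: alpha = 0.1. reject H0.

tau_b = 0.8333 (C=33, D=3), p = 0.000854, reject H0.


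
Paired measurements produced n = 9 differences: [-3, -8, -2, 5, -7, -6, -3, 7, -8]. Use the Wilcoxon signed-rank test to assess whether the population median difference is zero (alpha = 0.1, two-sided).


Step 1: Drop any zero differences (none here) and take |d_i|.
|d| = [3, 8, 2, 5, 7, 6, 3, 7, 8]
Step 2: Midrank |d_i| (ties get averaged ranks).
ranks: |3|->2.5, |8|->8.5, |2|->1, |5|->4, |7|->6.5, |6|->5, |3|->2.5, |7|->6.5, |8|->8.5
Step 3: Attach original signs; sum ranks with positive sign and with negative sign.
W+ = 4 + 6.5 = 10.5
W- = 2.5 + 8.5 + 1 + 6.5 + 5 + 2.5 + 8.5 = 34.5
(Check: W+ + W- = 45 should equal n(n+1)/2 = 45.)
Step 4: Test statistic W = min(W+, W-) = 10.5.
Step 5: Ties in |d|, so use the tie-corrected normal approximation.
        E[W] = n(n+1)/4 = 9*10/4 = 22.5.
        Tie groups: |d|=3 (t=2), |d|=7 (t=2), |d|=8 (t=2); sum(t^3 - t) = 18.
        Var[W] = n(n+1)(2n+1)/24 - sum(t^3-t)/48 = 1710/24 - 18/48 = 70.875.
        z = (W - E[W]) / sqrt(Var[W]) = (10.5 - 22.5) / 8.4187 = -1.4254.
        Two-sided p = 2*Phi(z) = 0.154044.
Step 6: alpha = 0.1. fail to reject H0.

W+ = 10.5, W- = 34.5, W = min = 10.5, p = 0.154044, fail to reject H0.


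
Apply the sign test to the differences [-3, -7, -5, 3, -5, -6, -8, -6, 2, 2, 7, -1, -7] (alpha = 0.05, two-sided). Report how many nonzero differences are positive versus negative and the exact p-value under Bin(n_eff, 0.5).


Step 1: Discard zero differences. Original n = 13; n_eff = number of nonzero differences = 13.
Nonzero differences (with sign): -3, -7, -5, +3, -5, -6, -8, -6, +2, +2, +7, -1, -7
Step 2: Count signs: positive = 4, negative = 9.
Step 3: Under H0: P(positive) = 0.5, so the number of positives S ~ Bin(13, 0.5).
Step 4: Two-sided exact p-value = sum of Bin(13,0.5) probabilities at or below the observed probability = 0.266846.
Step 5: alpha = 0.05. fail to reject H0.

n_eff = 13, pos = 4, neg = 9, p = 0.266846, fail to reject H0.


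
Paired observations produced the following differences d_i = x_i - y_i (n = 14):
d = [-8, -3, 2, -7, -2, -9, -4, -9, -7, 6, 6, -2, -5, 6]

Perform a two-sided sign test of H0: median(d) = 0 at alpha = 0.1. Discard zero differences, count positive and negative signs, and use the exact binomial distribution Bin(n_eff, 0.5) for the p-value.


Step 1: Discard zero differences. Original n = 14; n_eff = number of nonzero differences = 14.
Nonzero differences (with sign): -8, -3, +2, -7, -2, -9, -4, -9, -7, +6, +6, -2, -5, +6
Step 2: Count signs: positive = 4, negative = 10.
Step 3: Under H0: P(positive) = 0.5, so the number of positives S ~ Bin(14, 0.5).
Step 4: Two-sided exact p-value = sum of Bin(14,0.5) probabilities at or below the observed probability = 0.179565.
Step 5: alpha = 0.1. fail to reject H0.

n_eff = 14, pos = 4, neg = 10, p = 0.179565, fail to reject H0.


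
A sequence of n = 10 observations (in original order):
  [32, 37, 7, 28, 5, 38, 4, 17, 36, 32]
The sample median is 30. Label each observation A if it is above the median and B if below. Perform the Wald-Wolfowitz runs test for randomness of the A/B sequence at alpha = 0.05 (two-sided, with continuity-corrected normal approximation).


Step 1: Compute median = 30; label A = above, B = below.
Labels in order: AABBBABBAA  (n_A = 5, n_B = 5)
Step 2: Count runs R = 5.
Step 3: Under H0 (random ordering), E[R] = 2*n_A*n_B/(n_A+n_B) + 1 = 2*5*5/10 + 1 = 6.0000.
        Var[R] = 2*n_A*n_B*(2*n_A*n_B - n_A - n_B) / ((n_A+n_B)^2 * (n_A+n_B-1)) = 2000/900 = 2.2222.
        SD[R] = 1.4907.
Step 4: Continuity-corrected z = (R + 0.5 - E[R]) / SD[R] = (5 + 0.5 - 6.0000) / 1.4907 = -0.3354.
Step 5: Two-sided p-value via normal approximation = 2*(1 - Phi(|z|)) = 0.737316.
Step 6: alpha = 0.05. fail to reject H0.

R = 5, z = -0.3354, p = 0.737316, fail to reject H0.


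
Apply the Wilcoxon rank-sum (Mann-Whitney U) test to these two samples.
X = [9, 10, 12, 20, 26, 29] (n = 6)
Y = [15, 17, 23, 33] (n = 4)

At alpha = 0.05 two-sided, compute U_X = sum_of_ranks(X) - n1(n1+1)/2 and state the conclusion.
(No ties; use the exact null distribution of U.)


Step 1: Combine and sort all 10 observations; assign midranks.
sorted (value, group): (9,X), (10,X), (12,X), (15,Y), (17,Y), (20,X), (23,Y), (26,X), (29,X), (33,Y)
ranks: 9->1, 10->2, 12->3, 15->4, 17->5, 20->6, 23->7, 26->8, 29->9, 33->10
Step 2: Rank sum for X: R1 = 1 + 2 + 3 + 6 + 8 + 9 = 29.
Step 3: U_X = R1 - n1(n1+1)/2 = 29 - 6*7/2 = 29 - 21 = 8.
       U_Y = n1*n2 - U_X = 24 - 8 = 16.
Step 4: No ties, so the exact null distribution of U (based on enumerating the C(10,6) = 210 equally likely rank assignments) gives the two-sided p-value.
Step 5: p-value = 0.476190; compare to alpha = 0.05. fail to reject H0.

U_X = 8, p = 0.476190, fail to reject H0 at alpha = 0.05.


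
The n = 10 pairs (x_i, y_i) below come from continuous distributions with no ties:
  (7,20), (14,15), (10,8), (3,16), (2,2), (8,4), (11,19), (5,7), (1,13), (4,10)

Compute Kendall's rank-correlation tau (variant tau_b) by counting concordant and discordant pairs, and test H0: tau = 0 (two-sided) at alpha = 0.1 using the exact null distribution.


Step 1: Enumerate the 45 unordered pairs (i,j) with i<j and classify each by sign(x_j-x_i) * sign(y_j-y_i).
  (1,2):dx=+7,dy=-5->D; (1,3):dx=+3,dy=-12->D; (1,4):dx=-4,dy=-4->C; (1,5):dx=-5,dy=-18->C
  (1,6):dx=+1,dy=-16->D; (1,7):dx=+4,dy=-1->D; (1,8):dx=-2,dy=-13->C; (1,9):dx=-6,dy=-7->C
  (1,10):dx=-3,dy=-10->C; (2,3):dx=-4,dy=-7->C; (2,4):dx=-11,dy=+1->D; (2,5):dx=-12,dy=-13->C
  (2,6):dx=-6,dy=-11->C; (2,7):dx=-3,dy=+4->D; (2,8):dx=-9,dy=-8->C; (2,9):dx=-13,dy=-2->C
  (2,10):dx=-10,dy=-5->C; (3,4):dx=-7,dy=+8->D; (3,5):dx=-8,dy=-6->C; (3,6):dx=-2,dy=-4->C
  (3,7):dx=+1,dy=+11->C; (3,8):dx=-5,dy=-1->C; (3,9):dx=-9,dy=+5->D; (3,10):dx=-6,dy=+2->D
  (4,5):dx=-1,dy=-14->C; (4,6):dx=+5,dy=-12->D; (4,7):dx=+8,dy=+3->C; (4,8):dx=+2,dy=-9->D
  (4,9):dx=-2,dy=-3->C; (4,10):dx=+1,dy=-6->D; (5,6):dx=+6,dy=+2->C; (5,7):dx=+9,dy=+17->C
  (5,8):dx=+3,dy=+5->C; (5,9):dx=-1,dy=+11->D; (5,10):dx=+2,dy=+8->C; (6,7):dx=+3,dy=+15->C
  (6,8):dx=-3,dy=+3->D; (6,9):dx=-7,dy=+9->D; (6,10):dx=-4,dy=+6->D; (7,8):dx=-6,dy=-12->C
  (7,9):dx=-10,dy=-6->C; (7,10):dx=-7,dy=-9->C; (8,9):dx=-4,dy=+6->D; (8,10):dx=-1,dy=+3->D
  (9,10):dx=+3,dy=-3->D
Step 2: C = 26, D = 19, total pairs = 45.
Step 3: tau = (C - D)/(n(n-1)/2) = (26 - 19)/45 = 0.155556.
Step 4: Exact two-sided p-value (enumerate n! = 3628800 permutations of y under H0): p = 0.600654.
Step 5: alpha = 0.1. fail to reject H0.

tau_b = 0.1556 (C=26, D=19), p = 0.600654, fail to reject H0.


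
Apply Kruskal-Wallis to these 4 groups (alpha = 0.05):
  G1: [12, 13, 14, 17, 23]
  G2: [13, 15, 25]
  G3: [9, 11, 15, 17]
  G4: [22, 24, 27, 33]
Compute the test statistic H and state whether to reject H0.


Step 1: Combine all N = 16 observations and assign midranks.
sorted (value, group, rank): (9,G3,1), (11,G3,2), (12,G1,3), (13,G1,4.5), (13,G2,4.5), (14,G1,6), (15,G2,7.5), (15,G3,7.5), (17,G1,9.5), (17,G3,9.5), (22,G4,11), (23,G1,12), (24,G4,13), (25,G2,14), (27,G4,15), (33,G4,16)
Step 2: Sum ranks within each group.
R_1 = 35 (n_1 = 5)
R_2 = 26 (n_2 = 3)
R_3 = 20 (n_3 = 4)
R_4 = 55 (n_4 = 4)
Step 3: H = 12/(N(N+1)) * sum(R_i^2/n_i) - 3(N+1)
     = 12/(16*17) * (35^2/5 + 26^2/3 + 20^2/4 + 55^2/4) - 3*17
     = 0.044118 * 1326.58 - 51
     = 7.525735.
Step 4: Ties present; correction factor C = 1 - 18/(16^3 - 16) = 0.995588. Corrected H = 7.525735 / 0.995588 = 7.559084.
Step 5: Under H0, H ~ chi^2(3); p-value = 0.056060.
Step 6: alpha = 0.05. fail to reject H0.

H = 7.5591, df = 3, p = 0.056060, fail to reject H0.


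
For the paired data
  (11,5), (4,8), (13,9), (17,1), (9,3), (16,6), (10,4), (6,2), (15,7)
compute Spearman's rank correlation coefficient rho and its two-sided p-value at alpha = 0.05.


Step 1: Rank x and y separately (midranks; no ties here).
rank(x): 11->5, 4->1, 13->6, 17->9, 9->3, 16->8, 10->4, 6->2, 15->7
rank(y): 5->5, 8->8, 9->9, 1->1, 3->3, 6->6, 4->4, 2->2, 7->7
Step 2: d_i = R_x(i) - R_y(i); compute d_i^2.
  (5-5)^2=0, (1-8)^2=49, (6-9)^2=9, (9-1)^2=64, (3-3)^2=0, (8-6)^2=4, (4-4)^2=0, (2-2)^2=0, (7-7)^2=0
sum(d^2) = 126.
Step 3: rho = 1 - 6*126 / (9*(9^2 - 1)) = 1 - 756/720 = -0.050000.
Step 4: Under H0, t = rho * sqrt((n-2)/(1-rho^2)) = -0.1325 ~ t(7).
Step 5: Two-sided p-value from the t-distribution with 7 df = 0.898353.
Step 6: alpha = 0.05. fail to reject H0.

rho = -0.0500, p = 0.898353, fail to reject H0 at alpha = 0.05.


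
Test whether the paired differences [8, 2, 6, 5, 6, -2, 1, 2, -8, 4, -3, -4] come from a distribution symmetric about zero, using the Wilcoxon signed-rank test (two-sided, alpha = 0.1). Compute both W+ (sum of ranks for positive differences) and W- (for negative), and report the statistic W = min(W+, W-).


Step 1: Drop any zero differences (none here) and take |d_i|.
|d| = [8, 2, 6, 5, 6, 2, 1, 2, 8, 4, 3, 4]
Step 2: Midrank |d_i| (ties get averaged ranks).
ranks: |8|->11.5, |2|->3, |6|->9.5, |5|->8, |6|->9.5, |2|->3, |1|->1, |2|->3, |8|->11.5, |4|->6.5, |3|->5, |4|->6.5
Step 3: Attach original signs; sum ranks with positive sign and with negative sign.
W+ = 11.5 + 3 + 9.5 + 8 + 9.5 + 1 + 3 + 6.5 = 52
W- = 3 + 11.5 + 5 + 6.5 = 26
(Check: W+ + W- = 78 should equal n(n+1)/2 = 78.)
Step 4: Test statistic W = min(W+, W-) = 26.
Step 5: Ties in |d|, so use the tie-corrected normal approximation.
        E[W] = n(n+1)/4 = 12*13/4 = 39.
        Tie groups: |d|=2 (t=3), |d|=4 (t=2), |d|=6 (t=2), |d|=8 (t=2); sum(t^3 - t) = 42.
        Var[W] = n(n+1)(2n+1)/24 - sum(t^3-t)/48 = 3900/24 - 42/48 = 161.625.
        z = (W - E[W]) / sqrt(Var[W]) = (26 - 39) / 12.7132 = -1.0226.
        Two-sided p = 2*Phi(z) = 0.306516.
Step 6: alpha = 0.1. fail to reject H0.

W+ = 52, W- = 26, W = min = 26, p = 0.306516, fail to reject H0.


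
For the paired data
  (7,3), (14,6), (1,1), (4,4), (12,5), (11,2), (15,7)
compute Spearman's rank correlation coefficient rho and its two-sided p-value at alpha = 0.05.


Step 1: Rank x and y separately (midranks; no ties here).
rank(x): 7->3, 14->6, 1->1, 4->2, 12->5, 11->4, 15->7
rank(y): 3->3, 6->6, 1->1, 4->4, 5->5, 2->2, 7->7
Step 2: d_i = R_x(i) - R_y(i); compute d_i^2.
  (3-3)^2=0, (6-6)^2=0, (1-1)^2=0, (2-4)^2=4, (5-5)^2=0, (4-2)^2=4, (7-7)^2=0
sum(d^2) = 8.
Step 3: rho = 1 - 6*8 / (7*(7^2 - 1)) = 1 - 48/336 = 0.857143.
Step 4: Under H0, t = rho * sqrt((n-2)/(1-rho^2)) = 3.7210 ~ t(5).
Step 5: Two-sided p-value from the t-distribution with 5 df = 0.013697.
Step 6: alpha = 0.05. reject H0.

rho = 0.8571, p = 0.013697, reject H0 at alpha = 0.05.


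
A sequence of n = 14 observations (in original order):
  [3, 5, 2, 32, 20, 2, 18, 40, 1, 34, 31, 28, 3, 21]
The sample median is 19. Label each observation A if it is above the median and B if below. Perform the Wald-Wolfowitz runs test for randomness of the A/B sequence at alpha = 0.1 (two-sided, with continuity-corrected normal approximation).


Step 1: Compute median = 19; label A = above, B = below.
Labels in order: BBBAABBABAAABA  (n_A = 7, n_B = 7)
Step 2: Count runs R = 8.
Step 3: Under H0 (random ordering), E[R] = 2*n_A*n_B/(n_A+n_B) + 1 = 2*7*7/14 + 1 = 8.0000.
        Var[R] = 2*n_A*n_B*(2*n_A*n_B - n_A - n_B) / ((n_A+n_B)^2 * (n_A+n_B-1)) = 8232/2548 = 3.2308.
        SD[R] = 1.7974.
Step 4: R = E[R], so z = 0 with no continuity correction.
Step 5: Two-sided p-value via normal approximation = 2*(1 - Phi(|z|)) = 1.000000.
Step 6: alpha = 0.1. fail to reject H0.

R = 8, z = 0.0000, p = 1.000000, fail to reject H0.


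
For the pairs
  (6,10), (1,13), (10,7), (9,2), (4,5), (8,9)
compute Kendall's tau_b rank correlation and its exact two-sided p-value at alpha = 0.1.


Step 1: Enumerate the 15 unordered pairs (i,j) with i<j and classify each by sign(x_j-x_i) * sign(y_j-y_i).
  (1,2):dx=-5,dy=+3->D; (1,3):dx=+4,dy=-3->D; (1,4):dx=+3,dy=-8->D; (1,5):dx=-2,dy=-5->C
  (1,6):dx=+2,dy=-1->D; (2,3):dx=+9,dy=-6->D; (2,4):dx=+8,dy=-11->D; (2,5):dx=+3,dy=-8->D
  (2,6):dx=+7,dy=-4->D; (3,4):dx=-1,dy=-5->C; (3,5):dx=-6,dy=-2->C; (3,6):dx=-2,dy=+2->D
  (4,5):dx=-5,dy=+3->D; (4,6):dx=-1,dy=+7->D; (5,6):dx=+4,dy=+4->C
Step 2: C = 4, D = 11, total pairs = 15.
Step 3: tau = (C - D)/(n(n-1)/2) = (4 - 11)/15 = -0.466667.
Step 4: Exact two-sided p-value (enumerate n! = 720 permutations of y under H0): p = 0.272222.
Step 5: alpha = 0.1. fail to reject H0.

tau_b = -0.4667 (C=4, D=11), p = 0.272222, fail to reject H0.


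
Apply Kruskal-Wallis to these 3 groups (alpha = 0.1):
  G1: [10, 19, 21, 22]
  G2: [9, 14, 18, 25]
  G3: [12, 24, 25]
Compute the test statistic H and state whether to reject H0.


Step 1: Combine all N = 11 observations and assign midranks.
sorted (value, group, rank): (9,G2,1), (10,G1,2), (12,G3,3), (14,G2,4), (18,G2,5), (19,G1,6), (21,G1,7), (22,G1,8), (24,G3,9), (25,G2,10.5), (25,G3,10.5)
Step 2: Sum ranks within each group.
R_1 = 23 (n_1 = 4)
R_2 = 20.5 (n_2 = 4)
R_3 = 22.5 (n_3 = 3)
Step 3: H = 12/(N(N+1)) * sum(R_i^2/n_i) - 3(N+1)
     = 12/(11*12) * (23^2/4 + 20.5^2/4 + 22.5^2/3) - 3*12
     = 0.090909 * 406.062 - 36
     = 0.914773.
Step 4: Ties present; correction factor C = 1 - 6/(11^3 - 11) = 0.995455. Corrected H = 0.914773 / 0.995455 = 0.918950.
Step 5: Under H0, H ~ chi^2(2); p-value = 0.631615.
Step 6: alpha = 0.1. fail to reject H0.

H = 0.9189, df = 2, p = 0.631615, fail to reject H0.


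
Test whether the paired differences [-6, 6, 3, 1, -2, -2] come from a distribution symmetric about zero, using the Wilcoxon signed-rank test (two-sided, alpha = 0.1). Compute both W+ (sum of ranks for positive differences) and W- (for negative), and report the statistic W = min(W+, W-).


Step 1: Drop any zero differences (none here) and take |d_i|.
|d| = [6, 6, 3, 1, 2, 2]
Step 2: Midrank |d_i| (ties get averaged ranks).
ranks: |6|->5.5, |6|->5.5, |3|->4, |1|->1, |2|->2.5, |2|->2.5
Step 3: Attach original signs; sum ranks with positive sign and with negative sign.
W+ = 5.5 + 4 + 1 = 10.5
W- = 5.5 + 2.5 + 2.5 = 10.5
(Check: W+ + W- = 21 should equal n(n+1)/2 = 21.)
Step 4: Test statistic W = min(W+, W-) = 10.5.
Step 5: Ties in |d|, so use the tie-corrected normal approximation.
        E[W] = n(n+1)/4 = 6*7/4 = 10.5.
        Tie groups: |d|=2 (t=2), |d|=6 (t=2); sum(t^3 - t) = 12.
        Var[W] = n(n+1)(2n+1)/24 - sum(t^3-t)/48 = 546/24 - 12/48 = 22.5.
        z = (W - E[W]) / sqrt(Var[W]) = (10.5 - 10.5) / 4.7434 = 0.0000.
        Two-sided p = 2*Phi(z) = 1.000000.
Step 6: alpha = 0.1. fail to reject H0.

W+ = 10.5, W- = 10.5, W = min = 10.5, p = 1.000000, fail to reject H0.


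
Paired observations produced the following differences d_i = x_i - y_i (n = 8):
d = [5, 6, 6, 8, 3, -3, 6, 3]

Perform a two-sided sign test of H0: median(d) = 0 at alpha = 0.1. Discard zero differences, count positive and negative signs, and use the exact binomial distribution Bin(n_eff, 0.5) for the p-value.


Step 1: Discard zero differences. Original n = 8; n_eff = number of nonzero differences = 8.
Nonzero differences (with sign): +5, +6, +6, +8, +3, -3, +6, +3
Step 2: Count signs: positive = 7, negative = 1.
Step 3: Under H0: P(positive) = 0.5, so the number of positives S ~ Bin(8, 0.5).
Step 4: Two-sided exact p-value = sum of Bin(8,0.5) probabilities at or below the observed probability = 0.070312.
Step 5: alpha = 0.1. reject H0.

n_eff = 8, pos = 7, neg = 1, p = 0.070312, reject H0.


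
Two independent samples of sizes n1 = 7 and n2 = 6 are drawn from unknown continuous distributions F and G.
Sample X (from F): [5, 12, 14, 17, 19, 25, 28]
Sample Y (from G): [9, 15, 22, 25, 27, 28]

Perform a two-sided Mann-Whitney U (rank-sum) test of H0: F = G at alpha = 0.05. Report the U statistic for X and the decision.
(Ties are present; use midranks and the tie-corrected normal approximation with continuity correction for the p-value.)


Step 1: Combine and sort all 13 observations; assign midranks.
sorted (value, group): (5,X), (9,Y), (12,X), (14,X), (15,Y), (17,X), (19,X), (22,Y), (25,X), (25,Y), (27,Y), (28,X), (28,Y)
ranks: 5->1, 9->2, 12->3, 14->4, 15->5, 17->6, 19->7, 22->8, 25->9.5, 25->9.5, 27->11, 28->12.5, 28->12.5
Step 2: Rank sum for X: R1 = 1 + 3 + 4 + 6 + 7 + 9.5 + 12.5 = 43.
Step 3: U_X = R1 - n1(n1+1)/2 = 43 - 7*8/2 = 43 - 28 = 15.
       U_Y = n1*n2 - U_X = 42 - 15 = 27.
Step 4: Ties are present, so use the tie-corrected normal approximation (with continuity correction) for the p-value.
Step 5: p-value = 0.430766; compare to alpha = 0.05. fail to reject H0.

U_X = 15, p = 0.430766, fail to reject H0 at alpha = 0.05.
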